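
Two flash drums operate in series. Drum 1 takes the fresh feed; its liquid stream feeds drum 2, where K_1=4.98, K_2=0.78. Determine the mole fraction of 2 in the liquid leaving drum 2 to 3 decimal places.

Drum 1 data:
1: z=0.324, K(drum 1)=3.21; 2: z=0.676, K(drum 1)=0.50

x_2 (drum 2) = 0.948

Drum 1:
Let ψ₁ = V/F and solve Σ zᵢ(Kᵢ−1)/(1+ψ₁(Kᵢ−1)) = 0.
g(0) = ΣzᵢKᵢ − 1 = 0.378 and g(1) = 1 − Σzᵢ/Kᵢ = -0.453, so a root lies in (0, 1).
Binary case is linear: z₁(K₁−1)(1+ψ₁(K₂−1)) + z₂(K₂−1)(1+ψ₁(K₁−1)) = 0
⇒ ψ₁ = [z₁(K₁−1)+z₂(K₂−1)] / [−(K₁−1)(K₂−1)] = 0.3780/1.1050 = 0.342
Drum-1 compositions:
  1: x = 0.185, y = 0.592
  2: x = 0.815, y = 0.408
Drum-2 feed = drum-1 liquid: z₂ = (0.1845, 0.8155).
Drum 2:
Rachford–Rice: g(ψ₂) = Σ zᵢ(Kᵢ−1)/(1+ψ₂(Kᵢ−1)) = 0.
Feasibility: ΣzᵢKᵢ = 1.555, Σzᵢ/Kᵢ = 1.083 — both > 1, two phases present.
Binary case is linear: z₁(K₁−1)(1+ψ₂(K₂−1)) + z₂(K₂−1)(1+ψ₂(K₁−1)) = 0
⇒ ψ₂ = [z₁(K₁−1)+z₂(K₂−1)] / [−(K₁−1)(K₂−1)] = 0.5549/0.8756 = 0.634
  1: x = 0.052, y = 0.261
  2: x = 0.948, y = 0.739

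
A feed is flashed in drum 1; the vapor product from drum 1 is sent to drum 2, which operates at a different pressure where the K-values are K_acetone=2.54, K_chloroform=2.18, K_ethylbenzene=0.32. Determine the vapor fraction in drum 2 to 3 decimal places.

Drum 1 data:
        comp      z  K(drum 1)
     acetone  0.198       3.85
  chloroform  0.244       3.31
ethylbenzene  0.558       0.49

Drum 1:
Material balance + equilibrium reduce to Σ zᵢ(Kᵢ−1)/(1+ψ₁(Kᵢ−1)) = 0.
Check two-phase: ΣzᵢKᵢ = 1.843 > 1 and Σzᵢ/Kᵢ = 1.264 > 1, so g(0) = 0.843 > 0 and g(1) = -0.264 < 0.
Iterate (Newton) starting at ψ₁ = 0.3:
  ψ₁ = 0.300: g = 0.3011, g' = -1.124 → ψ₁ = 0.568
  ψ₁ = 0.568: g = 0.0587, g' = -0.766 → ψ₁ = 0.645
  ψ₁ = 0.645: g = 0.0014, g' = -0.732 → ψ₁ = 0.647
Converged at ψ₁ = 0.647.
Drum-1 compositions:
  acetone: x = 0.070, y = 0.268
  chloroform: x = 0.098, y = 0.324
  ethylbenzene: x = 0.832, y = 0.408
Drum-2 feed = drum-1 vapor: z₂ = (0.2682, 0.3239, 0.4079).
Drum 2:
Newton iteration, ψ₂⁰ = 0.5:
  ψ₂ = 0.500: g = 0.0534, g' = -0.814 → ψ₂ = 0.566
  ψ₂ = 0.566: g = -0.0008, g' = -0.842 → ψ₂ = 0.565
Converged at ψ₂ = 0.565.
  acetone: x = 0.143, y = 0.364
  chloroform: x = 0.194, y = 0.424
  ethylbenzene: x = 0.662, y = 0.212

V/F (drum 2) = 0.565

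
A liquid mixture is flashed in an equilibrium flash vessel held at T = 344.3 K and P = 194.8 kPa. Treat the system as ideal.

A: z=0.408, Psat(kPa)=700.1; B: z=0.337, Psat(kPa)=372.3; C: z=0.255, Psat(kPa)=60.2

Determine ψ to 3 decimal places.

ψ = 0.917

Raoult's law: Kᵢ = Pᵢˢᵃᵗ/P = Pᵢˢᵃᵗ/194.8.
  K_A = 700.1/194.8 = 3.59394, K_B = 372.3/194.8 = 1.91119, K_C = 60.2/194.8 = 0.30903
Material balance + equilibrium reduce to Σ zᵢ(Kᵢ−1)/(1+ψ(Kᵢ−1)) = 0.
Check two-phase: ΣzᵢKᵢ = 2.189 > 1 and Σzᵢ/Kᵢ = 1.115 > 1, so g(0) = 1.189 > 0 and g(1) = -0.115 < 0.
Newton iteration, ψ⁰ = 0.57:
  ψ = 0.570: g = 0.3384, g' = -0.899 → ψ = 0.946
  ψ = 0.946: g = -0.0377, g' = -1.327 → ψ = 0.918
  ψ = 0.918: g = -0.0014, g' = -1.233 → ψ = 0.917
Converged at ψ = 0.917.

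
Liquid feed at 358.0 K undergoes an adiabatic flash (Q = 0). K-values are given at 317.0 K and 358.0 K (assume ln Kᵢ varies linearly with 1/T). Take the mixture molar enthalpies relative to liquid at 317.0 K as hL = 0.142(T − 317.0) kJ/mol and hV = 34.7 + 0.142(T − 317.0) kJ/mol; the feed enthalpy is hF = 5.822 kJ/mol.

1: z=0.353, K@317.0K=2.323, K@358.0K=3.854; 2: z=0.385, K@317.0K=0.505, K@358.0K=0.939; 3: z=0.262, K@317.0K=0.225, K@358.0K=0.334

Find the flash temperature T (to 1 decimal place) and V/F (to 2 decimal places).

T = 320.8 K, V/F = 0.15

Adiabatic flash: solve Rachford–Rice at each trial T, then check hF = ψ·hV(T) + (1−ψ)·hL(T).
  T = 317.0 K: K = (2.323, 0.505, 0.225), RR gives ψ = 0.089, H_out = 3.105 kJ/mol
  T = 358.0 K: K = (3.854, 0.939, 0.334), RR gives ψ = 0.679, H_out = 29.378 kJ/mol
  T = 337.5 K: K = (3.038, 0.702, 0.277), RR gives ψ = 0.400, H_out = 16.778 kJ/mol
  T = 327.2 K: K = (2.666, 0.598, 0.251), RR gives ψ = 0.252, H_out = 10.188 kJ/mol
  T = 322.1 K: K = (2.491, 0.550, 0.238), RR gives ψ = 0.174, H_out = 6.755 kJ/mol
  T = 319.6 K: K = (2.408, 0.528, 0.231), RR gives ψ = 0.133, H_out = 4.999 kJ/mol
  T = 320.9 K: K = (2.451, 0.539, 0.235), RR gives ψ = 0.155, H_out = 5.919 kJ/mol
Linear interpolation between T = 319.6 (H_out = 4.999) and T = 320.9 (H_out = 5.919) on hF = 5.822 gives T ≈ 320.8 K, at which ψ = 0.15.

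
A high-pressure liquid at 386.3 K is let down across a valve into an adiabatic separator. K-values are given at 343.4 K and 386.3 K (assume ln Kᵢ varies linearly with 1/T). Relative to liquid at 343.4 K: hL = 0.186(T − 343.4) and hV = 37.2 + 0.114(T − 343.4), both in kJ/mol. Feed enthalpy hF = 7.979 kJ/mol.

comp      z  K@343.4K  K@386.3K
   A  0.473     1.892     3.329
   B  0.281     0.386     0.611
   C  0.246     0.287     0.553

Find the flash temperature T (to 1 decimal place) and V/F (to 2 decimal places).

Adiabatic flash: solve Rachford–Rice at each trial T, then check hF = ψ·hV(T) + (1−ψ)·hL(T).
  T = 343.4 K: K = (1.892, 0.386, 0.287), RR gives ψ = 0.125, H_out = 4.660 kJ/mol
  T = 386.3 K: K = (3.329, 0.611, 0.553), RR gives ψ = 0.907, H_out = 38.925 kJ/mol
  T = 364.9 K: K = (2.553, 0.493, 0.406), RR gives ψ = 0.522, H_out = 22.619 kJ/mol
  T = 354.1 K: K = (2.206, 0.437, 0.343), RR gives ψ = 0.342, H_out = 14.436 kJ/mol
  T = 348.8 K: K = (2.047, 0.412, 0.314), RR gives ψ = 0.242, H_out = 9.921 kJ/mol
  T = 346.1 K: K = (1.969, 0.399, 0.301), RR gives ψ = 0.186, H_out = 7.394 kJ/mol
  T = 347.5 K: K = (2.009, 0.405, 0.308), RR gives ψ = 0.216, H_out = 8.727 kJ/mol
Linear interpolation between T = 346.1 (H_out = 7.394) and T = 347.5 (H_out = 8.727) on hF = 7.979 gives T ≈ 346.7 K, at which ψ = 0.20.

T = 346.7 K, V/F = 0.20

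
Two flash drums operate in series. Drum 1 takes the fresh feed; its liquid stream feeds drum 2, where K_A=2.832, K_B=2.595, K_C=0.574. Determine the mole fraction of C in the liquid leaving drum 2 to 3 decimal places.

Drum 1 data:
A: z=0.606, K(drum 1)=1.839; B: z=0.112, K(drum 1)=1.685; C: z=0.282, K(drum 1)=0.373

x_C (drum 2) = 0.808

Drum 1:
Rachford–Rice: g(ψ₁) = Σ zᵢ(Kᵢ−1)/(1+ψ₁(Kᵢ−1)) = 0.
Check two-phase: ΣzᵢKᵢ = 1.408 > 1 and Σzᵢ/Kᵢ = 1.152 > 1, so g(0) = 0.408 > 0 and g(1) = -0.152 < 0.
Newton–Raphson from ψ₁ = 0.5:
  ψ₁ = 0.500: g = 0.1578, g' = -0.476 → ψ₁ = 0.831
  ψ₁ = 0.831: g = -0.0209, g' = -0.653 → ψ₁ = 0.799
  ψ₁ = 0.799: g = -0.0005, g' = -0.620 → ψ₁ = 0.798
Converged at ψ₁ = 0.798.
Drum-1 compositions:
  A: x = 0.363, y = 0.667
  B: x = 0.072, y = 0.122
  C: x = 0.565, y = 0.211
Drum-2 feed = drum-1 liquid: z₂ = (0.3629, 0.0724, 0.5647).
Drum 2:
Newton–Raphson from ψ₂ = 0.5:
  ψ₂ = 0.500: g = 0.1056, g' = -0.554 → ψ₂ = 0.690
  ψ₂ = 0.690: g = 0.0077, g' = -0.485 → ψ₂ = 0.706
Converged at ψ₂ = 0.706.
  A: x = 0.158, y = 0.448
  B: x = 0.034, y = 0.088
  C: x = 0.808, y = 0.464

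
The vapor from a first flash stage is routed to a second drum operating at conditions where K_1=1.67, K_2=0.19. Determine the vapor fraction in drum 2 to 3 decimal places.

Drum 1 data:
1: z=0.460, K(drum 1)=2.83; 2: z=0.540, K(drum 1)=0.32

V/F (drum 2) = 0.598

Drum 1:
Material balance + equilibrium reduce to Σ zᵢ(Kᵢ−1)/(1+ψ₁(Kᵢ−1)) = 0.
Feasibility: ΣzᵢKᵢ = 1.475, Σzᵢ/Kᵢ = 1.850 — both > 1, two phases present.
Binary case is linear: z₁(K₁−1)(1+ψ₁(K₂−1)) + z₂(K₂−1)(1+ψ₁(K₁−1)) = 0
⇒ ψ₁ = [z₁(K₁−1)+z₂(K₂−1)] / [−(K₁−1)(K₂−1)] = 0.4746/1.2444 = 0.381
Drum-1 compositions:
  1: x = 0.271, y = 0.767
  2: x = 0.729, y = 0.233
Drum-2 feed = drum-1 vapor: z₂ = (0.7667, 0.2333).
Drum 2:
Let ψ₂ = V/F and solve Σ zᵢ(Kᵢ−1)/(1+ψ₂(Kᵢ−1)) = 0.
g(0) = ΣzᵢKᵢ − 1 = 0.325 and g(1) = 1 − Σzᵢ/Kᵢ = -0.687, so a root lies in (0, 1).
Binary case is linear: z₁(K₁−1)(1+ψ₂(K₂−1)) + z₂(K₂−1)(1+ψ₂(K₁−1)) = 0
⇒ ψ₂ = [z₁(K₁−1)+z₂(K₂−1)] / [−(K₁−1)(K₂−1)] = 0.3247/0.5427 = 0.598
  1: x = 0.547, y = 0.914
  2: x = 0.453, y = 0.086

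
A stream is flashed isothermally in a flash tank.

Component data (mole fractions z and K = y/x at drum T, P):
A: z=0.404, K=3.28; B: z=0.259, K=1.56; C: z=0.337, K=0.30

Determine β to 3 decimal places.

Let β = V/F and solve Σ zᵢ(Kᵢ−1)/(1+β(Kᵢ−1)) = 0.
g(0) = ΣzᵢKᵢ − 1 = 0.830 and g(1) = 1 − Σzᵢ/Kᵢ = -0.413, so a root lies in (0, 1).
Newton–Raphson from β = 0.5:
  β = 0.500: g = 0.1808, g' = -0.899 → β = 0.701
  β = 0.701: g = -0.0047, g' = -0.990 → β = 0.696
Converged at β = 0.696.

β = 0.696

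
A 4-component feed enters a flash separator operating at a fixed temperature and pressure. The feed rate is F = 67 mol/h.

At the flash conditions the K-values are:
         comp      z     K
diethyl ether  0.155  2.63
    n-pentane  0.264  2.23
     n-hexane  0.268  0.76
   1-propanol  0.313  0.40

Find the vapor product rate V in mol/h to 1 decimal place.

Iterate (Newton) starting at V/F = 0.59:
  V/F = 0.590: g = -0.0487, g' = -0.532 → V/F = 0.499
  V/F = 0.499: g = -0.0003, g' = -0.528 → V/F = 0.498
Converged at V/F = 0.498.
Then V = V/F·F = 0.4979·67 = 33.4 mol/h and L = F − V = 33.6 mol/h.

V = 33.4 mol/h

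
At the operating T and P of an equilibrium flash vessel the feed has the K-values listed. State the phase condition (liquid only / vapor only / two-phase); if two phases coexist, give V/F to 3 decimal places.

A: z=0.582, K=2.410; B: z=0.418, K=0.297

ΣzᵢKᵢ = 1.527; Σzᵢ/Kᵢ = 1.649.
Both exceed 1, so a two-phase solution exists.
Binary case is linear: z₁(K₁−1)(1+ψ(K₂−1)) + z₂(K₂−1)(1+ψ(K₁−1)) = 0
⇒ ψ = [z₁(K₁−1)+z₂(K₂−1)] / [−(K₁−1)(K₂−1)] = 0.5268/0.9912 = 0.531

two-phase, V/F = 0.531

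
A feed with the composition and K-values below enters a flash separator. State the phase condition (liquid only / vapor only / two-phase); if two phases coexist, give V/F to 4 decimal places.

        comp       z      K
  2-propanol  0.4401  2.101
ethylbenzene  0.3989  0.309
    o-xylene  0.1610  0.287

two-phase, V/F = 0.1226

ΣzᵢKᵢ = 1.0941; Σzᵢ/Kᵢ = 2.0614.
Both exceed 1, so a two-phase solution exists.
Rachford–Rice: g(ψ) = Σ zᵢ(Kᵢ−1)/(1+ψ(Kᵢ−1)) = 0.
Newton–Raphson from ψ = 0.5:
  ψ = 0.5000: g = -0.28702, g' = -0.8642 → ψ = 0.1679
  ψ = 0.1679: g = -0.03325, g' = -0.7294 → ψ = 0.1223
  ψ = 0.1223: g = 0.00021, g' = -0.7399 → ψ = 0.1226
Converged at ψ = 0.1226.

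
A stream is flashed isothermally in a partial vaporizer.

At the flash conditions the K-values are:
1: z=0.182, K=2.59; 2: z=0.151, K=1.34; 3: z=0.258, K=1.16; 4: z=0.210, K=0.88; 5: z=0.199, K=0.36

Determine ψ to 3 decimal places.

ψ = 0.584

Newton iteration, ψ⁰ = 0.5:
  ψ = 0.500: g = 0.0292, g' = -0.341 → ψ = 0.586
  ψ = 0.586: g = -0.0004, g' = -0.353 → ψ = 0.584
Converged at ψ = 0.584.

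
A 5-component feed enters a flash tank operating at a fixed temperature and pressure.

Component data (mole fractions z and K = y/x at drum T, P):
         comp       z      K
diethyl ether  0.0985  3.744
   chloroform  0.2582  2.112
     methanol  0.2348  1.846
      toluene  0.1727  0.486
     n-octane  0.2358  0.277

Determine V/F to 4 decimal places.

V/F = 0.5695

Rachford–Rice: g(V/F) = Σ zᵢ(Kᵢ−1)/(1+V/F(Kᵢ−1)) = 0.
g(0) = ΣzᵢKᵢ − 1 = 0.4968 and g(1) = 1 − Σzᵢ/Kᵢ = -0.4824, so a root lies in (0, 1).
Newton–Raphson from V/F = 0.46:
  V/F = 0.4600: g = 0.08073, g' = -0.7267 → V/F = 0.5711
  V/F = 0.5711: g = -0.00121, g' = -0.7574 → V/F = 0.5695
Converged at V/F = 0.5695.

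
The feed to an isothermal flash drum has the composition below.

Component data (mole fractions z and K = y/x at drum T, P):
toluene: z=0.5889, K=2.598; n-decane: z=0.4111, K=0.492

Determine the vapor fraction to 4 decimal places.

Let ψ = V/F and solve Σ zᵢ(Kᵢ−1)/(1+ψ(Kᵢ−1)) = 0.
g(0) = ΣzᵢKᵢ − 1 = 0.7322 and g(1) = 1 − Σzᵢ/Kᵢ = -0.0622, so a root lies in (0, 1).
Binary case is linear: z₁(K₁−1)(1+ψ(K₂−1)) + z₂(K₂−1)(1+ψ(K₁−1)) = 0
⇒ ψ = [z₁(K₁−1)+z₂(K₂−1)] / [−(K₁−1)(K₂−1)] = 0.73222/0.81178 = 0.9020

ψ = 0.9020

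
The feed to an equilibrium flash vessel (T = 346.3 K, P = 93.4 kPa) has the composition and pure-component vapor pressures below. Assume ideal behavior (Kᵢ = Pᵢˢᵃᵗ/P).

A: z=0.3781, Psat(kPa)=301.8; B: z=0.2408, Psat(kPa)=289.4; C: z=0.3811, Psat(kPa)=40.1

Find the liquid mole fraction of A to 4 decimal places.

x_A = 0.1248

Raoult's law: Kᵢ = Pᵢˢᵃᵗ/P = Pᵢˢᵃᵗ/93.4.
  K_A = 301.8/93.4 = 3.231263, K_B = 289.4/93.4 = 3.098501, K_C = 40.1/93.4 = 0.429336
Let ψ = V/F and solve Σ zᵢ(Kᵢ−1)/(1+ψ(Kᵢ−1)) = 0.
g(0) = ΣzᵢKᵢ − 1 = 1.1315 and g(1) = 1 − Σzᵢ/Kᵢ = -0.0824, so a root lies in (0, 1).
Newton iteration, ψ⁰ = 0.5:
  ψ = 0.5000: g = 0.34104, g' = -0.9161 → ψ = 0.8723
  ψ = 0.8723: g = 0.03182, g' = -0.8413 → ψ = 0.9101
  ψ = 0.9101: g = -0.00047, g' = -0.8674 → ψ = 0.9096
Converged at ψ = 0.9096.
Compositions from xᵢ = zᵢ/(1+ψ(Kᵢ−1)), yᵢ = Kᵢxᵢ:
  A: x = 0.1248, y = 0.4033
  B: x = 0.0828, y = 0.2565
  C: x = 0.7924, y = 0.3402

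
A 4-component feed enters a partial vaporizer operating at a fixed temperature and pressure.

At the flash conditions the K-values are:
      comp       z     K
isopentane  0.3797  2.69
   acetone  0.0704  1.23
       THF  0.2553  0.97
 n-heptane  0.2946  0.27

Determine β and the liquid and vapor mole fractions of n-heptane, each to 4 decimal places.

Newton–Raphson from β = 0.43:
  β = 0.4300: g = 0.06516, g' = -0.7006 → β = 0.5230
  β = 0.5230: g = -0.00058, g' = -0.7196 → β = 0.5222
Converged at β = 0.5222.
Compositions from xᵢ = zᵢ/(1+β(Kᵢ−1)), yᵢ = Kᵢxᵢ:
  isopentane: x = 0.2017, y = 0.5426
  acetone: x = 0.0629, y = 0.0773
  THF: x = 0.2594, y = 0.2516
  n-heptane: x = 0.4761, y = 0.1285

β = 0.5222, x_n-heptane = 0.4761, y_n-heptane = 0.1285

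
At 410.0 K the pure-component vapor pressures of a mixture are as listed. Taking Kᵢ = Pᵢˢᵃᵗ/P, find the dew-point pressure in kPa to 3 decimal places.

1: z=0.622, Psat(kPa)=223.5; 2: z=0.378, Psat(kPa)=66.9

Pdew = 118.579 kPa

At the dew point ψ → 1, so Σzᵢ/Kᵢ = 1 with Kᵢ = Pᵢˢᵃᵗ/P ⇒ 1/P = Σzᵢ/Pᵢˢᵃᵗ.
1/P = 0.622/223.5 + 0.378/66.9 = 0.008433 ⇒ P = 118.579 kPa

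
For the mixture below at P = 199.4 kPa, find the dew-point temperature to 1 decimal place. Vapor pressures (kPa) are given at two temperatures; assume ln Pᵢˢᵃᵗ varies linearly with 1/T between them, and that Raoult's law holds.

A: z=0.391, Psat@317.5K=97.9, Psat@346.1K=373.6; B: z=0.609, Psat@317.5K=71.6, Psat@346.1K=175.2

T = 342.9 K

Dew-point temperature: Σzᵢ·P/Pᵢˢᵃᵗ(T) = 1. Interpolate ln Pᵢˢᵃᵗ = aᵢ + bᵢ/T.
  T = 317.5 K: ΣzᵢP/Pᵢˢᵃᵗ = 2.4924
  T = 346.1 K: ΣzᵢP/Pᵢˢᵃᵗ = 0.9018
  T = 331.8 K: ΣzᵢP/Pᵢˢᵃᵗ = 1.4596
  T = 339.0 K: ΣzᵢP/Pᵢˢᵃᵗ = 1.1383
  T = 342.6 K: ΣzᵢP/Pᵢˢᵃᵗ = 1.0101
  T = 344.4 K: ΣzᵢP/Pᵢˢᵃᵗ = 0.9525
Interpolating between 342.6 K and 344.4 K gives T ≈ 342.9 K.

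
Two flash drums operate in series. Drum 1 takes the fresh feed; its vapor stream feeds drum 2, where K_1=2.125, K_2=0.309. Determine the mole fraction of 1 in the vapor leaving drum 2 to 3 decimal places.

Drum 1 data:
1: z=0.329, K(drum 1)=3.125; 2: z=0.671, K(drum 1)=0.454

Drum 1:
Rachford–Rice: g(ψ₁) = Σ zᵢ(Kᵢ−1)/(1+ψ₁(Kᵢ−1)) = 0.
Check two-phase: ΣzᵢKᵢ = 1.333 > 1 and Σzᵢ/Kᵢ = 1.583 > 1, so g(0) = 0.333 > 0 and g(1) = -0.583 < 0.
Newton–Raphson from ψ₁ = 0.55:
  ψ₁ = 0.550: g = -0.2012, g' = -0.724 → ψ₁ = 0.272
  ψ₁ = 0.272: g = 0.0126, g' = -0.872 → ψ₁ = 0.287
Converged at ψ₁ = 0.287.
Drum-1 compositions:
  1: x = 0.204, y = 0.639
  2: x = 0.796, y = 0.361
Drum-2 feed = drum-1 vapor: z₂ = (0.6388, 0.3612).
Drum 2:
Binary case is linear: z₁(K₁−1)(1+ψ₂(K₂−1)) + z₂(K₂−1)(1+ψ₂(K₁−1)) = 0
⇒ ψ₂ = [z₁(K₁−1)+z₂(K₂−1)] / [−(K₁−1)(K₂−1)] = 0.4691/0.7774 = 0.603
  1: x = 0.381, y = 0.809
  2: x = 0.619, y = 0.191

y_1 (drum 2) = 0.809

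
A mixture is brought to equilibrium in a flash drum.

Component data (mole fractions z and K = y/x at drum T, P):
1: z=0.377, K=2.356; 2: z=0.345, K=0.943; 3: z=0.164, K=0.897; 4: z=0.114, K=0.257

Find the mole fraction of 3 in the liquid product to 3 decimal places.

Newton–Raphson from ψ = 0.5:
  ψ = 0.500: g = 0.1318, g' = -0.409 → ψ = 0.823
  ψ = 0.823: g = -0.0153, g' = -0.575 → ψ = 0.796
  ψ = 0.796: g = -0.0005, g' = -0.541 → ψ = 0.795
Converged at ψ = 0.795.
Compositions from xᵢ = zᵢ/(1+ψ(Kᵢ−1)), yᵢ = Kᵢxᵢ:
  1: x = 0.181, y = 0.427
  2: x = 0.361, y = 0.341
  3: x = 0.179, y = 0.160
  4: x = 0.279, y = 0.072

x_3 = 0.179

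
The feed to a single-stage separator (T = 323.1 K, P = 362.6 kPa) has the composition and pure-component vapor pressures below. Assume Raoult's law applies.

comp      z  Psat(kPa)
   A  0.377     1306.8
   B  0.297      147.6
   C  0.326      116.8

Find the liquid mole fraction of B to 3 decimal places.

Raoult's law: Kᵢ = Pᵢˢᵃᵗ/P = Pᵢˢᵃᵗ/362.6.
  K_A = 1306.8/362.6 = 3.60397, K_B = 147.6/362.6 = 0.40706, K_C = 116.8/362.6 = 0.32212
Material balance + equilibrium reduce to Σ zᵢ(Kᵢ−1)/(1+ψ(Kᵢ−1)) = 0.
Check two-phase: ΣzᵢKᵢ = 1.585 > 1 and Σzᵢ/Kᵢ = 1.846 > 1, so g(0) = 0.585 > 0 and g(1) = -0.846 < 0.
Newton–Raphson from ψ = 0.52:
  ψ = 0.520: g = -0.1789, g' = -1.037 → ψ = 0.347
  ψ = 0.347: g = 0.0045, g' = -1.127 → ψ = 0.351
Converged at ψ = 0.351.
Compositions from xᵢ = zᵢ/(1+ψ(Kᵢ−1)), yᵢ = Kᵢxᵢ:
  A: x = 0.197, y = 0.709
  B: x = 0.375, y = 0.153
  C: x = 0.428, y = 0.138

x_B = 0.375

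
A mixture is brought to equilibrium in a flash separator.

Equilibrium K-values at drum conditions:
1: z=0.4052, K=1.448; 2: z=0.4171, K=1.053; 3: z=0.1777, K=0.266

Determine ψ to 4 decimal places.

ψ = 0.3631

Rachford–Rice: g(ψ) = Σ zᵢ(Kᵢ−1)/(1+ψ(Kᵢ−1)) = 0.
Check two-phase: ΣzᵢKᵢ = 1.0732 > 1 and Σzᵢ/Kᵢ = 1.3440 > 1, so g(0) = 0.0732 > 0 and g(1) = -0.3440 < 0.
Newton–Raphson from ψ = 0.5:
  ψ = 0.5000: g = -0.03621, g' = -0.2943 → ψ = 0.3770
  ψ = 0.3770: g = -0.00335, g' = -0.2436 → ψ = 0.3632
  ψ = 0.3632: g = -0.00003, g' = -0.2393 → ψ = 0.3631
Converged at ψ = 0.3631.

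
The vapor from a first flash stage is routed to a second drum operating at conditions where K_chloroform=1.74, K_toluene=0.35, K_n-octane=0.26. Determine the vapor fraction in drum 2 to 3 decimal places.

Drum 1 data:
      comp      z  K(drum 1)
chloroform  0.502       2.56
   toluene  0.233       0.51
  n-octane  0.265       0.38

Drum 1:
Material balance + equilibrium reduce to Σ zᵢ(Kᵢ−1)/(1+ψ₁(Kᵢ−1)) = 0.
Feasibility: ΣzᵢKᵢ = 1.505, Σzᵢ/Kᵢ = 1.350 — both > 1, two phases present.
Newton–Raphson from ψ₁ = 0.5:
  ψ₁ = 0.500: g = 0.0506, g' = -0.698 → ψ₁ = 0.573
Converged at ψ₁ = 0.573.
Drum-1 compositions:
  chloroform: x = 0.265, y = 0.679
  toluene: x = 0.324, y = 0.165
  n-octane: x = 0.411, y = 0.156
Drum-2 feed = drum-1 vapor: z₂ = (0.6786, 0.1652, 0.1562).
Drum 2:
Let ψ₂ = V/F and solve Σ zᵢ(Kᵢ−1)/(1+ψ₂(Kᵢ−1)) = 0.
Check two-phase: ΣzᵢKᵢ = 1.279 > 1 and Σzᵢ/Kᵢ = 1.463 > 1, so g(0) = 0.279 > 0 and g(1) = -0.463 < 0.
Newton–Raphson from ψ₂ = 0.46:
  ψ₂ = 0.460: g = 0.0463, g' = -0.545 → ψ₂ = 0.545
  ψ₂ = 0.545: g = -0.0020, g' = -0.596 → ψ₂ = 0.541
Converged at ψ₂ = 0.541.
  chloroform: x = 0.484, y = 0.843
  toluene: x = 0.255, y = 0.089
  n-octane: x = 0.261, y = 0.068

V/F (drum 2) = 0.541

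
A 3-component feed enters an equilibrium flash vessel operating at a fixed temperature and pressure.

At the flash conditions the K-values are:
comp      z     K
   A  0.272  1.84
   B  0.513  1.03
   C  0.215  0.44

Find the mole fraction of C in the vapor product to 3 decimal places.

Material balance + equilibrium reduce to Σ zᵢ(Kᵢ−1)/(1+ψ(Kᵢ−1)) = 0.
Check two-phase: ΣzᵢKᵢ = 1.123 > 1 and Σzᵢ/Kᵢ = 1.135 > 1, so g(0) = 0.123 > 0 and g(1) = -0.135 < 0.
Iterate (Newton) starting at ψ = 0.5:
  ψ = 0.500: g = 0.0088, g' = -0.226 → ψ = 0.539
Converged at ψ = 0.539.
Compositions from xᵢ = zᵢ/(1+ψ(Kᵢ−1)), yᵢ = Kᵢxᵢ:
  A: x = 0.187, y = 0.345
  B: x = 0.505, y = 0.520
  C: x = 0.308, y = 0.135

y_C = 0.135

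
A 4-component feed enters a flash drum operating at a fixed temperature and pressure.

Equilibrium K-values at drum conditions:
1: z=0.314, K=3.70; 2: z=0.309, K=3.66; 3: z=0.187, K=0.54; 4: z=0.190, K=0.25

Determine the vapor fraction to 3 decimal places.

ψ = 0.831

Rachford–Rice: g(ψ) = Σ zᵢ(Kᵢ−1)/(1+ψ(Kᵢ−1)) = 0.
Feasibility: ΣzᵢKᵢ = 2.441, Σzᵢ/Kᵢ = 1.276 — both > 1, two phases present.
Newton–Raphson from ψ = 0.5:
  ψ = 0.500: g = 0.3738, g' = -1.158 → ψ = 0.823
  ψ = 0.823: g = 0.0102, g' = -1.267 → ψ = 0.831
Converged at ψ = 0.831.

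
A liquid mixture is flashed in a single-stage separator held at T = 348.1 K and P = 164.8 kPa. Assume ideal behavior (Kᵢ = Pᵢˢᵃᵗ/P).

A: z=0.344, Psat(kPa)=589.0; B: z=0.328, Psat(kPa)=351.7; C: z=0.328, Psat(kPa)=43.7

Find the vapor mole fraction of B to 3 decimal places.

y_B = 0.385

Raoult's law: Kᵢ = Pᵢˢᵃᵗ/P = Pᵢˢᵃᵗ/164.8.
  K_A = 589.0/164.8 = 3.57403, K_B = 351.7/164.8 = 2.13410, K_C = 43.7/164.8 = 0.26517
Rachford–Rice: g(ψ) = Σ zᵢ(Kᵢ−1)/(1+ψ(Kᵢ−1)) = 0.
Check two-phase: ΣzᵢKᵢ = 2.016 > 1 and Σzᵢ/Kᵢ = 1.487 > 1, so g(0) = 1.016 > 0 and g(1) = -0.487 < 0.
Newton–Raphson from ψ = 0.56:
  ψ = 0.560: g = 0.1806, g' = -1.052 → ψ = 0.732
  ψ = 0.732: g = -0.0110, g' = -1.229 → ψ = 0.723
Converged at ψ = 0.723.
Compositions from xᵢ = zᵢ/(1+ψ(Kᵢ−1)), yᵢ = Kᵢxᵢ:
  A: x = 0.120, y = 0.430
  B: x = 0.180, y = 0.385
  C: x = 0.699, y = 0.185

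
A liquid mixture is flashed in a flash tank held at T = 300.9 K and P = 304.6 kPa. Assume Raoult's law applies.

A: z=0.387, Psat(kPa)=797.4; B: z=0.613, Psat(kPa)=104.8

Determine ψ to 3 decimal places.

Raoult's law: Kᵢ = Pᵢˢᵃᵗ/P = Pᵢˢᵃᵗ/304.6.
  K_A = 797.4/304.6 = 2.61786, K_B = 104.8/304.6 = 0.34406
Rachford–Rice: g(ψ) = Σ zᵢ(Kᵢ−1)/(1+ψ(Kᵢ−1)) = 0.
Check two-phase: ΣzᵢKᵢ = 1.224 > 1 and Σzᵢ/Kᵢ = 1.930 > 1, so g(0) = 0.224 > 0 and g(1) = -0.930 < 0.
Newton iteration, ψ⁰ = 0.52:
  ψ = 0.520: g = -0.2702, g' = -0.906 → ψ = 0.222
  ψ = 0.222: g = -0.0098, g' = -0.910 → ψ = 0.211
Converged at ψ = 0.211.

ψ = 0.211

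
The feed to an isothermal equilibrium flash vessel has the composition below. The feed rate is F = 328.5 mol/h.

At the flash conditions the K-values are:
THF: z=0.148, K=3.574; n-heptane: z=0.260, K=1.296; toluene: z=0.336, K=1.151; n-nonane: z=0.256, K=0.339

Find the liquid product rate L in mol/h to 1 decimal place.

Iterate (Newton) starting at ψ = 0.7:
  ψ = 0.700: g = -0.0693, g' = -0.534 → ψ = 0.570
  ψ = 0.570: g = -0.0046, g' = -0.472 → ψ = 0.560
Converged at ψ = 0.560.
Then V = ψ·F = 0.5604·328.5 = 184.1 mol/h and L = F − V = 144.4 mol/h.

L = 144.4 mol/h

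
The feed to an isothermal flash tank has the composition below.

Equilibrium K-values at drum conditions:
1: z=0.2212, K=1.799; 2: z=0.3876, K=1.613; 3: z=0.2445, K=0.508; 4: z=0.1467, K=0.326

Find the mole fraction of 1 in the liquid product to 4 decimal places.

x_1 = 0.1582

Let ψ = V/F and solve Σ zᵢ(Kᵢ−1)/(1+ψ(Kᵢ−1)) = 0.
g(0) = ΣzᵢKᵢ − 1 = 0.1952 and g(1) = 1 − Σzᵢ/Kᵢ = -0.2946, so a root lies in (0, 1).
Newton–Raphson from ψ = 0.46:
  ψ = 0.4600: g = 0.01579, g' = -0.4030 → ψ = 0.4992
  ψ = 0.4992: g = -0.00019, g' = -0.4129 → ψ = 0.4987
Converged at ψ = 0.4987.
Compositions from xᵢ = zᵢ/(1+ψ(Kᵢ−1)), yᵢ = Kᵢxᵢ:
  1: x = 0.1582, y = 0.2846
  2: x = 0.2968, y = 0.4788
  3: x = 0.3240, y = 0.1646
  4: x = 0.2210, y = 0.0720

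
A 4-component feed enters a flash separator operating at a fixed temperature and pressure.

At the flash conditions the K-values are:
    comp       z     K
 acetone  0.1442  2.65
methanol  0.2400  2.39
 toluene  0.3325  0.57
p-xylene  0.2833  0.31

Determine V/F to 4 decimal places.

Rachford–Rice: g(V/F) = Σ zᵢ(Kᵢ−1)/(1+V/F(Kᵢ−1)) = 0.
Check two-phase: ΣzᵢKᵢ = 1.2331 > 1 and Σzᵢ/Kᵢ = 1.6520 > 1, so g(0) = 0.2331 > 0 and g(1) = -0.6520 < 0.
Iterate (Newton) starting at V/F = 0.61:
  V/F = 0.6100: g = -0.23226, g' = -0.7485 → V/F = 0.2997
  V/F = 0.2997: g = -0.01586, g' = -0.7022 → V/F = 0.2771
  V/F = 0.2771: g = 0.00011, g' = -0.7120 → V/F = 0.2773
Converged at V/F = 0.2773.

V/F = 0.2773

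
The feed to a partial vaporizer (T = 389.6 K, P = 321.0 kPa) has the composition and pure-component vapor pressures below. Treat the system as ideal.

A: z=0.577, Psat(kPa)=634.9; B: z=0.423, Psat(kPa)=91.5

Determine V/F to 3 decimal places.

Raoult's law: Kᵢ = Pᵢˢᵃᵗ/P = Pᵢˢᵃᵗ/321.0.
  K_A = 634.9/321.0 = 1.97788, K_B = 91.5/321.0 = 0.28505
Binary case is linear: z₁(K₁−1)(1+V/F(K₂−1)) + z₂(K₂−1)(1+V/F(K₁−1)) = 0
⇒ V/F = [z₁(K₁−1)+z₂(K₂−1)] / [−(K₁−1)(K₂−1)] = 0.2618/0.6991 = 0.374

V/F = 0.374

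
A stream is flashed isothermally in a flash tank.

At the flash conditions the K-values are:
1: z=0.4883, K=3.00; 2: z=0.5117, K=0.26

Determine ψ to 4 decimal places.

Let ψ = V/F and solve Σ zᵢ(Kᵢ−1)/(1+ψ(Kᵢ−1)) = 0.
Check two-phase: ΣzᵢKᵢ = 1.5979 > 1 and Σzᵢ/Kᵢ = 2.1308 > 1, so g(0) = 0.5979 > 0 and g(1) = -1.1308 < 0.
Binary case is linear: z₁(K₁−1)(1+ψ(K₂−1)) + z₂(K₂−1)(1+ψ(K₁−1)) = 0
⇒ ψ = [z₁(K₁−1)+z₂(K₂−1)] / [−(K₁−1)(K₂−1)] = 0.59794/1.48000 = 0.4040

ψ = 0.4040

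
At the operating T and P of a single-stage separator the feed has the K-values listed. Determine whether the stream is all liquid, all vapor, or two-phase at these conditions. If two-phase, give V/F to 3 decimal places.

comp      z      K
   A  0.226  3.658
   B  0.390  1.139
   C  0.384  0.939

all vapor

ΣzᵢKᵢ = 1.631; Σzᵢ/Kᵢ = 0.813.
Since Σzᵢ/Kᵢ < 1 the mixture is above its dew point — single vapor phase.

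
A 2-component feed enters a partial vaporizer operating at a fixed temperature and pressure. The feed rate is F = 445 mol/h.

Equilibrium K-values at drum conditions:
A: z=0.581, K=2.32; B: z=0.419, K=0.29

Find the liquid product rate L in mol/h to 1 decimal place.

L = 222.1 mol/h

Newton iteration, V/F⁰ = 0.5:
  V/F = 0.500: g = 0.0008, g' = -0.875 → V/F = 0.501
Converged at V/F = 0.501.
Then V = V/F·F = 0.5009·445 = 222.9 mol/h and L = F − V = 222.1 mol/h.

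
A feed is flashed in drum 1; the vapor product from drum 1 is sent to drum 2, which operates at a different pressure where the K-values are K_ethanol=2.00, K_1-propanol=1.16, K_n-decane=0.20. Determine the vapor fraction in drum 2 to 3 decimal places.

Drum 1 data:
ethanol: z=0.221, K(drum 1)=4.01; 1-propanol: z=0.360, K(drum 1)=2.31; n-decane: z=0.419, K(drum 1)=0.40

V/F (drum 2) = 0.224

Drum 1:
Let ψ₁ = V/F and solve Σ zᵢ(Kᵢ−1)/(1+ψ₁(Kᵢ−1)) = 0.
Check two-phase: ΣzᵢKᵢ = 1.885 > 1 and Σzᵢ/Kᵢ = 1.258 > 1, so g(0) = 0.885 > 0 and g(1) = -0.258 < 0.
Newton iteration, ψ₁⁰ = 0.5:
  ψ₁ = 0.500: g = 0.1914, g' = -0.852 → ψ₁ = 0.724
  ψ₁ = 0.724: g = 0.0064, g' = -0.833 → ψ₁ = 0.732
Converged at ψ₁ = 0.732.
Drum-1 compositions:
  ethanol: x = 0.069, y = 0.277
  1-propanol: x = 0.184, y = 0.424
  n-decane: x = 0.747, y = 0.299
Drum-2 feed = drum-1 vapor: z₂ = (0.2766, 0.4245, 0.2989).
Drum 2:
Iterate (Newton) starting at ψ₂ = 0.54:
  ψ₂ = 0.540: g = -0.1789, g' = -0.719 → ψ₂ = 0.291
  ψ₂ = 0.291: g = -0.0326, g' = -0.501 → ψ₂ = 0.226
  ψ₂ = 0.226: g = -0.0008, g' = -0.479 → ψ₂ = 0.224
Converged at ψ₂ = 0.224.
  ethanol: x = 0.226, y = 0.452
  1-propanol: x = 0.410, y = 0.475
  n-decane: x = 0.364, y = 0.073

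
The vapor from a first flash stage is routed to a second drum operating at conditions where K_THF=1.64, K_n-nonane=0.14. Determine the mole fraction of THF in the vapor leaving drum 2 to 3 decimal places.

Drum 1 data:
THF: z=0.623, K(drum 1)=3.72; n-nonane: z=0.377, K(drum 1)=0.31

y_THF (drum 2) = 0.940

Drum 1:
Let ψ₁ = V/F and solve Σ zᵢ(Kᵢ−1)/(1+ψ₁(Kᵢ−1)) = 0.
g(0) = ΣzᵢKᵢ − 1 = 1.434 and g(1) = 1 − Σzᵢ/Kᵢ = -0.384, so a root lies in (0, 1).
Binary case is linear: z₁(K₁−1)(1+ψ₁(K₂−1)) + z₂(K₂−1)(1+ψ₁(K₁−1)) = 0
⇒ ψ₁ = [z₁(K₁−1)+z₂(K₂−1)] / [−(K₁−1)(K₂−1)] = 1.4344/1.8768 = 0.764
Drum-1 compositions:
  THF: x = 0.202, y = 0.753
  n-nonane: x = 0.798, y = 0.247
Drum-2 feed = drum-1 vapor: z₂ = (0.7527, 0.2473).
Drum 2:
Material balance + equilibrium reduce to Σ zᵢ(Kᵢ−1)/(1+ψ₂(Kᵢ−1)) = 0.
Feasibility: ΣzᵢKᵢ = 1.269, Σzᵢ/Kᵢ = 2.225 — both > 1, two phases present.
Newton–Raphson from ψ₂ = 0.5:
  ψ₂ = 0.500: g = -0.0081, g' = -0.740 → ψ₂ = 0.489
Converged at ψ₂ = 0.489.
  THF: x = 0.573, y = 0.940
  n-nonane: x = 0.427, y = 0.060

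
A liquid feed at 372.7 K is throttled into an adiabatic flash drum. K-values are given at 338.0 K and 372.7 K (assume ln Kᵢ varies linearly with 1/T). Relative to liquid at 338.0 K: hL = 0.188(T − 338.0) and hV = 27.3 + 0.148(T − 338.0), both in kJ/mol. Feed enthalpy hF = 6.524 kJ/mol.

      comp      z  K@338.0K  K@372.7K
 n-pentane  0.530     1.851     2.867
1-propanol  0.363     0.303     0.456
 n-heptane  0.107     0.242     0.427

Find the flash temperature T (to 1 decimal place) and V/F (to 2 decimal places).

Adiabatic flash: solve Rachford–Rice at each trial T, then check hF = ψ·hV(T) + (1−ψ)·hL(T).
  T = 338.0 K: K = (1.851, 0.303, 0.242), RR gives ψ = 0.193, H_out = 5.272 kJ/mol
  T = 372.7 K: K = (2.867, 0.456, 0.427), RR gives ψ = 0.711, H_out = 24.935 kJ/mol
  T = 355.4 K: K = (2.330, 0.376, 0.326), RR gives ψ = 0.480, H_out = 16.042 kJ/mol
  T = 346.7 K: K = (2.083, 0.338, 0.282), RR gives ψ = 0.351, H_out = 11.105 kJ/mol
  T = 342.4 K: K = (1.966, 0.321, 0.262), RR gives ψ = 0.278, H_out = 8.377 kJ/mol
  T = 340.2 K: K = (1.908, 0.312, 0.252), RR gives ψ = 0.237, H_out = 6.871 kJ/mol
Linear interpolation between T = 338.0 (H_out = 5.272) and T = 340.2 (H_out = 6.871) on hF = 6.524 gives T ≈ 339.7 K, at which ψ = 0.23.

T = 339.7 K, V/F = 0.23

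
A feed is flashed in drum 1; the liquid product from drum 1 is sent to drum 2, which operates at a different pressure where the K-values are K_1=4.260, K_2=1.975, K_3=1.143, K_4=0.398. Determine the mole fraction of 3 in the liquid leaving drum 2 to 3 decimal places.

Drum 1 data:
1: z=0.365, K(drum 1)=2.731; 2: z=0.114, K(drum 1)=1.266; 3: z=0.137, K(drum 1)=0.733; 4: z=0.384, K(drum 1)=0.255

x_3 (drum 2) = 0.142

Drum 1:
Material balance + equilibrium reduce to Σ zᵢ(Kᵢ−1)/(1+ψ₁(Kᵢ−1)) = 0.
Feasibility: ΣzᵢKᵢ = 1.339, Σzᵢ/Kᵢ = 1.916 — both > 1, two phases present.
Newton–Raphson from ψ₁ = 0.34:
  ψ₁ = 0.340: g = 0.0022, g' = -0.834 → ψ₁ = 0.343
Converged at ψ₁ = 0.343.
Drum-1 compositions:
  1: x = 0.229, y = 0.626
  2: x = 0.104, y = 0.132
  3: x = 0.151, y = 0.111
  4: x = 0.516, y = 0.131
Drum-2 feed = drum-1 liquid: z₂ = (0.2291, 0.1045, 0.1508, 0.5156).
Drum 2:
Rachford–Rice: g(ψ₂) = Σ zᵢ(Kᵢ−1)/(1+ψ₂(Kᵢ−1)) = 0.
Feasibility: ΣzᵢKᵢ = 1.560, Σzᵢ/Kᵢ = 1.534 — both > 1, two phases present.
Newton–Raphson from ψ₂ = 0.5:
  ψ₂ = 0.500: g = -0.0715, g' = -0.782 → ψ₂ = 0.409
  ψ₂ = 0.409: g = 0.0018, g' = -0.830 → ψ₂ = 0.411
Converged at ψ₂ = 0.411.
  1: x = 0.098, y = 0.417
  2: x = 0.075, y = 0.147
  3: x = 0.142, y = 0.163
  4: x = 0.685, y = 0.273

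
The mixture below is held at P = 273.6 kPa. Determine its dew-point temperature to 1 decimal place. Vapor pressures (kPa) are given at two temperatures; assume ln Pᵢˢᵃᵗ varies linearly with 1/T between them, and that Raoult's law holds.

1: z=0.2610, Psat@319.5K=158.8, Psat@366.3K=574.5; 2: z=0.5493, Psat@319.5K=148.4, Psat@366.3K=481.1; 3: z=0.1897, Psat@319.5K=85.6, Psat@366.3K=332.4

Dew-point temperature: Σzᵢ·P/Pᵢˢᵃᵗ(T) = 1. Interpolate ln Pᵢˢᵃᵗ = aᵢ + bᵢ/T.
  T = 319.5 K: ΣzᵢP/Pᵢˢᵃᵗ = 2.0687
  T = 366.3 K: ΣzᵢP/Pᵢˢᵃᵗ = 0.5928
  T = 342.9 K: ΣzᵢP/Pᵢˢᵃᵗ = 1.0604
  T = 354.6 K: ΣzᵢP/Pᵢˢᵃᵗ = 0.7852
  T = 348.8 K: ΣzᵢP/Pᵢˢᵃᵗ = 0.9089
  T = 345.9 K: ΣzᵢP/Pᵢˢᵃᵗ = 0.9798
  T = 344.4 K: ΣzᵢP/Pᵢˢᵃᵗ = 1.0191
Interpolating between 344.4 K and 345.9 K gives T ≈ 345.1 K.

T = 345.1 K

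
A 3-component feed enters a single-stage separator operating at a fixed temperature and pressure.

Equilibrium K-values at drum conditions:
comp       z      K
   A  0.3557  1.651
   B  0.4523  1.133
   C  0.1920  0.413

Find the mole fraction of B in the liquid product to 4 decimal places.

Newton iteration, V/F⁰ = 0.36:
  V/F = 0.3600: g = 0.10210, g' = -0.2126 → V/F = 0.8403
  V/F = 0.8403: g = -0.01861, g' = -0.3271 → V/F = 0.7834
  V/F = 0.7834: g = -0.00082, g' = -0.2994 → V/F = 0.7806
Converged at V/F = 0.7806.
Compositions from xᵢ = zᵢ/(1+V/F(Kᵢ−1)), yᵢ = Kᵢxᵢ:
  A: x = 0.2358, y = 0.3894
  B: x = 0.4098, y = 0.4643
  C: x = 0.3544, y = 0.1464

x_B = 0.4098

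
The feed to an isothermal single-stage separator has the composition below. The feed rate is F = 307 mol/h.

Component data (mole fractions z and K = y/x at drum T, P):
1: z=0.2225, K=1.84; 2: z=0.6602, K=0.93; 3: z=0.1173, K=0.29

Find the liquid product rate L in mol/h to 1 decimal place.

L = 220.7 mol/h

Let ψ = V/F and solve Σ zᵢ(Kᵢ−1)/(1+ψ(Kᵢ−1)) = 0.
Feasibility: ΣzᵢKᵢ = 1.0574, Σzᵢ/Kᵢ = 1.2353 — both > 1, two phases present.
Newton iteration, ψ⁰ = 0.5:
  ψ = 0.5000: g = -0.04539, g' = -0.2235 → ψ = 0.2969
  ψ = 0.2969: g = -0.00313, g' = -0.1989 → ψ = 0.2812
  ψ = 0.2812: g = -0.00000, g' = -0.1984 → ψ = 0.2811
Converged at ψ = 0.2811.
Then V = ψ·F = 0.2811·307 = 86.3 mol/h and L = F − V = 220.7 mol/h.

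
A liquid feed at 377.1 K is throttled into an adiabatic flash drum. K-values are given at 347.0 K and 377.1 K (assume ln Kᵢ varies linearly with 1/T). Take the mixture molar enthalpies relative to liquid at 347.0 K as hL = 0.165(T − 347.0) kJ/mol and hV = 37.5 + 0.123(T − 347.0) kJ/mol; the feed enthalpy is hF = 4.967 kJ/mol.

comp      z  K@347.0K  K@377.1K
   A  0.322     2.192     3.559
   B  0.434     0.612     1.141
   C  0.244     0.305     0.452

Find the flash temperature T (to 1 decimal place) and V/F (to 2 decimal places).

Adiabatic flash: solve Rachford–Rice at each trial T, then check hF = ψ·hV(T) + (1−ψ)·hL(T).
  T = 347.0 K: K = (2.192, 0.612, 0.305), RR gives ψ = 0.075, H_out = 2.811 kJ/mol
  T = 377.1 K: K = (3.559, 1.141, 0.452), RR gives ψ = 0.980, H_out = 40.467 kJ/mol
  T = 362.1 K: K = (2.824, 0.847, 0.375), RR gives ψ = 0.527, H_out = 21.905 kJ/mol
  T = 354.6 K: K = (2.497, 0.723, 0.339), RR gives ψ = 0.301, H_out = 12.443 kJ/mol
  T = 350.8 K: K = (2.341, 0.666, 0.322), RR gives ψ = 0.189, H_out = 7.680 kJ/mol
  T = 348.9 K: K = (2.266, 0.639, 0.313), RR gives ψ = 0.132, H_out = 5.268 kJ/mol
Linear interpolation between T = 347.0 (H_out = 2.811) and T = 348.9 (H_out = 5.268) on hF = 4.967 gives T ≈ 348.7 K, at which ψ = 0.13.

T = 348.7 K, V/F = 0.13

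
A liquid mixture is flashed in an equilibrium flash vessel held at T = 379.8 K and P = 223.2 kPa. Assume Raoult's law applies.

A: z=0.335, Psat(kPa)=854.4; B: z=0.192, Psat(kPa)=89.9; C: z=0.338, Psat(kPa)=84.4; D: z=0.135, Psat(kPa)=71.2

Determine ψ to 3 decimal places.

Raoult's law: Kᵢ = Pᵢˢᵃᵗ/P = Pᵢˢᵃᵗ/223.2.
  K_A = 854.4/223.2 = 3.82796, K_B = 89.9/223.2 = 0.40278, K_C = 84.4/223.2 = 0.37814, K_D = 71.2/223.2 = 0.31900
Newton–Raphson from ψ = 0.5:
  ψ = 0.500: g = -0.2155, g' = -1.018 → ψ = 0.288
  ψ = 0.288: g = 0.0128, g' = -1.204 → ψ = 0.299
Converged at ψ = 0.299.

ψ = 0.299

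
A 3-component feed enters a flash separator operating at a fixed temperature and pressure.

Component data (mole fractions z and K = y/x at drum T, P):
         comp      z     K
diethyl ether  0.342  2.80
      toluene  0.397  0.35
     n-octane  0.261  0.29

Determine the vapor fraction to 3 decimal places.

ψ = 0.142

Newton iteration, ψ⁰ = 0.47:
  ψ = 0.470: g = -0.3162, g' = -0.969 → ψ = 0.144
  ψ = 0.144: g = -0.0020, g' = -1.067 → ψ = 0.142
Converged at ψ = 0.142.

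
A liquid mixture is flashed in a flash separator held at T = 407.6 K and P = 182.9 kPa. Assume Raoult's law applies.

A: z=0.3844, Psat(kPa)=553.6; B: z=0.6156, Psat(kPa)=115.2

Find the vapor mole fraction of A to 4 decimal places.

y_A = 0.4674

Raoult's law: Kᵢ = Pᵢˢᵃᵗ/P = Pᵢˢᵃᵗ/182.9.
  K_A = 553.6/182.9 = 3.026791, K_B = 115.2/182.9 = 0.629852
Material balance + equilibrium reduce to Σ zᵢ(Kᵢ−1)/(1+β(Kᵢ−1)) = 0.
Check two-phase: ΣzᵢKᵢ = 1.5512 > 1 and Σzᵢ/Kᵢ = 1.1044 > 1, so g(0) = 0.5512 > 0 and g(1) = -0.1044 < 0.
Newton–Raphson from β = 0.7:
  β = 0.7000: g = 0.01456, g' = -0.4236 → β = 0.7344
  β = 0.7344: g = 0.00017, g' = -0.4141 → β = 0.7348
Converged at β = 0.7348.
Compositions from xᵢ = zᵢ/(1+β(Kᵢ−1)), yᵢ = Kᵢxᵢ:
  A: x = 0.1544, y = 0.4674
  B: x = 0.8456, y = 0.5326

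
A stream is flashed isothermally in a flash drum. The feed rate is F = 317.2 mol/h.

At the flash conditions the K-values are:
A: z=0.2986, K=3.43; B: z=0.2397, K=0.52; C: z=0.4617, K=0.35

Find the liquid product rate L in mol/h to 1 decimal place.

Let ψ = V/F and solve Σ zᵢ(Kᵢ−1)/(1+ψ(Kᵢ−1)) = 0.
Check two-phase: ΣzᵢKᵢ = 1.3104 > 1 and Σzᵢ/Kᵢ = 1.8672 > 1, so g(0) = 0.3104 > 0 and g(1) = -0.8672 < 0.
Newton–Raphson from ψ = 0.69:
  ψ = 0.6900: g = -0.44512, g' = -1.0109 → ψ = 0.2497
  ψ = 0.2497: g = -0.03738, g' = -1.0322 → ψ = 0.2135
  ψ = 0.2135: g = 0.00111, g' = -1.0960 → ψ = 0.2145
Converged at ψ = 0.2145.
Then V = ψ·F = 0.2145·317.2 = 68.0 mol/h and L = F − V = 249.2 mol/h.

L = 249.2 mol/h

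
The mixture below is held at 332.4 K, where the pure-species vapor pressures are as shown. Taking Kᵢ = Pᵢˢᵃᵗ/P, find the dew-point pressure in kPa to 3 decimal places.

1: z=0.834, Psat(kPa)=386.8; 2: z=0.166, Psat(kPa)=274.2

Pdew = 362.115 kPa

At the dew point ψ → 1, so Σzᵢ/Kᵢ = 1 with Kᵢ = Pᵢˢᵃᵗ/P ⇒ 1/P = Σzᵢ/Pᵢˢᵃᵗ.
1/P = 0.834/386.8 + 0.166/274.2 = 0.002762 ⇒ P = 362.115 kPa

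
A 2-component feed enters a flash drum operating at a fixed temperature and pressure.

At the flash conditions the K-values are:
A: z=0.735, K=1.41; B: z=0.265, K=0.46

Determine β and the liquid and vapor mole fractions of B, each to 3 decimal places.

β = 0.715, x_B = 0.432, y_B = 0.199

Let β = V/F and solve Σ zᵢ(Kᵢ−1)/(1+β(Kᵢ−1)) = 0.
g(0) = ΣzᵢKᵢ − 1 = 0.158 and g(1) = 1 − Σzᵢ/Kᵢ = -0.097, so a root lies in (0, 1).
Binary case is linear: z₁(K₁−1)(1+β(K₂−1)) + z₂(K₂−1)(1+β(K₁−1)) = 0
⇒ β = [z₁(K₁−1)+z₂(K₂−1)] / [−(K₁−1)(K₂−1)] = 0.1582/0.2214 = 0.715
Compositions from xᵢ = zᵢ/(1+β(Kᵢ−1)), yᵢ = Kᵢxᵢ:
  A: x = 0.568, y = 0.801
  B: x = 0.432, y = 0.199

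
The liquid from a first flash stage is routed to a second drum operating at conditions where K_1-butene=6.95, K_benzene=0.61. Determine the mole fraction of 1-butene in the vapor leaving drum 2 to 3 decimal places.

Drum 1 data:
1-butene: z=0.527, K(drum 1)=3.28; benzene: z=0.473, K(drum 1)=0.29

y_1-butene (drum 2) = 0.428

Drum 1:
Let ψ₁ = V/F and solve Σ zᵢ(Kᵢ−1)/(1+ψ₁(Kᵢ−1)) = 0.
Feasibility: ΣzᵢKᵢ = 1.866, Σzᵢ/Kᵢ = 1.792 — both > 1, two phases present.
Newton–Raphson from ψ₁ = 0.5:
  ψ₁ = 0.500: g = 0.0408, g' = -1.171 → ψ₁ = 0.535
Converged at ψ₁ = 0.535.
Drum-1 compositions:
  1-butene: x = 0.237, y = 0.779
  benzene: x = 0.763, y = 0.221
Drum-2 feed = drum-1 liquid: z₂ = (0.2375, 0.7625).
Drum 2:
Binary case is linear: z₁(K₁−1)(1+ψ₂(K₂−1)) + z₂(K₂−1)(1+ψ₂(K₁−1)) = 0
⇒ ψ₂ = [z₁(K₁−1)+z₂(K₂−1)] / [−(K₁−1)(K₂−1)] = 1.1155/2.3205 = 0.481
  1-butene: x = 0.062, y = 0.428
  benzene: x = 0.938, y = 0.572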